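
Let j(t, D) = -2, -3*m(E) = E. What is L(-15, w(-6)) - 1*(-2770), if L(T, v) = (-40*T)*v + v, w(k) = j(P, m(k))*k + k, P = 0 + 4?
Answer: 6376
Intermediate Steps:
m(E) = -E/3
P = 4
w(k) = -k (w(k) = -2*k + k = -k)
L(T, v) = v - 40*T*v (L(T, v) = -40*T*v + v = v - 40*T*v)
L(-15, w(-6)) - 1*(-2770) = (-1*(-6))*(1 - 40*(-15)) - 1*(-2770) = 6*(1 + 600) + 2770 = 6*601 + 2770 = 3606 + 2770 = 6376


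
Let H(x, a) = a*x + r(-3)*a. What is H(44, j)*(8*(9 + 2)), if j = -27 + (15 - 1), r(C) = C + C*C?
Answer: -57200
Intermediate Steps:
r(C) = C + C²
j = -13 (j = -27 + 14 = -13)
H(x, a) = 6*a + a*x (H(x, a) = a*x + (-3*(1 - 3))*a = a*x + (-3*(-2))*a = a*x + 6*a = 6*a + a*x)
H(44, j)*(8*(9 + 2)) = (-13*(6 + 44))*(8*(9 + 2)) = (-13*50)*(8*11) = -650*88 = -57200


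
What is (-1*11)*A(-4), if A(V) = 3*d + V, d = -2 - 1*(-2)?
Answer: 44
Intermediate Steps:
d = 0 (d = -2 + 2 = 0)
A(V) = V (A(V) = 3*0 + V = 0 + V = V)
(-1*11)*A(-4) = -1*11*(-4) = -11*(-4) = 44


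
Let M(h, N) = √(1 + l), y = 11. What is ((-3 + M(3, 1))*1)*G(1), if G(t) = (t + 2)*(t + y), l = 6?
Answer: -108 + 36*√7 ≈ -12.753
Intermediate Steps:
M(h, N) = √7 (M(h, N) = √(1 + 6) = √7)
G(t) = (2 + t)*(11 + t) (G(t) = (t + 2)*(t + 11) = (2 + t)*(11 + t))
((-3 + M(3, 1))*1)*G(1) = ((-3 + √7)*1)*(22 + 1² + 13*1) = (-3 + √7)*(22 + 1 + 13) = (-3 + √7)*36 = -108 + 36*√7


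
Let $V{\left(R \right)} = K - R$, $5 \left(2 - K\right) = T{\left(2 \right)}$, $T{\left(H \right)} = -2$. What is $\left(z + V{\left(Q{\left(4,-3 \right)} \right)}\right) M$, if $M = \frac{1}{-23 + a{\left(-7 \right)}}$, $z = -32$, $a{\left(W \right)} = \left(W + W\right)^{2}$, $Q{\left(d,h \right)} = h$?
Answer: $- \frac{133}{865} \approx -0.15376$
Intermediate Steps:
$a{\left(W \right)} = 4 W^{2}$ ($a{\left(W \right)} = \left(2 W\right)^{2} = 4 W^{2}$)
$M = \frac{1}{173}$ ($M = \frac{1}{-23 + 4 \left(-7\right)^{2}} = \frac{1}{-23 + 4 \cdot 49} = \frac{1}{-23 + 196} = \frac{1}{173} \approx 0.0057803$)
$K = \frac{12}{5}$ ($K = 2 - - \frac{2}{5} = 2 + \frac{2}{5} = \frac{12}{5} \approx 2.4$)
$V{\left(R \right)} = \frac{12}{5} - R$
$\left(z + V{\left(Q{\left(4,-3 \right)} \right)}\right) M = \left(-32 + \left(\frac{12}{5} - -3\right)\right) \frac{1}{173} = \left(-32 + \left(\frac{12}{5} + 3\right)\right) \frac{1}{173} = \left(-32 + \frac{27}{5}\right) \frac{1}{173} = \left(- \frac{133}{5}\right) \frac{1}{173} = - \frac{133}{865}$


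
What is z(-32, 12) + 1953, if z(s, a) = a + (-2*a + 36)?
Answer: 1977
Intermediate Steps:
z(s, a) = 36 - a (z(s, a) = a + (36 - 2*a) = 36 - a)
z(-32, 12) + 1953 = (36 - 1*12) + 1953 = (36 - 12) + 1953 = 24 + 1953 = 1977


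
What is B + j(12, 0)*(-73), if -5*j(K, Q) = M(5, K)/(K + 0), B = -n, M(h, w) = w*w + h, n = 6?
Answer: 10517/60 ≈ 175.28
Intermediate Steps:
M(h, w) = h + w² (M(h, w) = w² + h = h + w²)
B = -6 (B = -1*6 = -6)
j(K, Q) = -(5 + K²)/(5*K) (j(K, Q) = -(5 + K²)/(5*(K + 0)) = -(5 + K²)/(5*K))
B + j(12, 0)*(-73) = -6 + (-1/12 - ⅕*12)*(-73) = -6 + (-1*1/12 - 12/5)*(-73) = -6 + (-1/12 - 12/5)*(-73) = -6 - 149/60*(-73) = -6 + 10877/60 = 10517/60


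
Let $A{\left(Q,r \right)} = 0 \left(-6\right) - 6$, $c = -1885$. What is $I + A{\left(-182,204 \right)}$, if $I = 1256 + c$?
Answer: $-635$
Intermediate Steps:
$A{\left(Q,r \right)} = -6$ ($A{\left(Q,r \right)} = 0 - 6 = -6$)
$I = -629$ ($I = 1256 - 1885 = -629$)
$I + A{\left(-182,204 \right)} = -629 - 6 = -635$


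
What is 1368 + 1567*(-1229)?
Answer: -1924475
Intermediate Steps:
1368 + 1567*(-1229) = 1368 - 1925843 = -1924475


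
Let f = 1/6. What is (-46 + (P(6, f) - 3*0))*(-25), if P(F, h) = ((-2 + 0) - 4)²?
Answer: 250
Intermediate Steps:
f = ⅙ (f = 1*(⅙) = ⅙ ≈ 0.16667)
P(F, h) = 36 (P(F, h) = (-2 - 4)² = (-6)² = 36)
(-46 + (P(6, f) - 3*0))*(-25) = (-46 + (36 - 3*0))*(-25) = (-46 + (36 - 1*0))*(-25) = (-46 + (36 + 0))*(-25) = (-46 + 36)*(-25) = -10*(-25) = 250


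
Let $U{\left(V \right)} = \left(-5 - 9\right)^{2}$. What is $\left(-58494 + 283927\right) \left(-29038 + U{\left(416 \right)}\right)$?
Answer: $-6501938586$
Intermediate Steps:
$U{\left(V \right)} = 196$ ($U{\left(V \right)} = \left(-14\right)^{2} = 196$)
$\left(-58494 + 283927\right) \left(-29038 + U{\left(416 \right)}\right) = \left(-58494 + 283927\right) \left(-29038 + 196\right) = 225433 \left(-28842\right) = -6501938586$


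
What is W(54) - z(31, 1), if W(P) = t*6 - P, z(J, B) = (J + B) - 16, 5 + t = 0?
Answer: -100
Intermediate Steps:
t = -5 (t = -5 + 0 = -5)
z(J, B) = -16 + B + J (z(J, B) = (B + J) - 16 = -16 + B + J)
W(P) = -30 - P (W(P) = -5*6 - P = -30 - P)
W(54) - z(31, 1) = (-30 - 1*54) - (-16 + 1 + 31) = (-30 - 54) - 1*16 = -84 - 16 = -100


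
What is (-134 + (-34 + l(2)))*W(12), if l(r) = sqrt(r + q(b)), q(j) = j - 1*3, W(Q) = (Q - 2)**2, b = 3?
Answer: -16800 + 100*sqrt(2) ≈ -16659.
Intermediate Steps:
W(Q) = (-2 + Q)**2
q(j) = -3 + j (q(j) = j - 3 = -3 + j)
l(r) = sqrt(r) (l(r) = sqrt(r + (-3 + 3)) = sqrt(r + 0) = sqrt(r))
(-134 + (-34 + l(2)))*W(12) = (-134 + (-34 + sqrt(2)))*(-2 + 12)**2 = (-168 + sqrt(2))*10**2 = (-168 + sqrt(2))*100 = -16800 + 100*sqrt(2)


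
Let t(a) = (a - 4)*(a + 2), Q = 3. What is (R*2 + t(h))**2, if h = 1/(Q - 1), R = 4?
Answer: 9/16 ≈ 0.56250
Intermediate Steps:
h = 1/2 (h = 1/(3 - 1) = 1/2 ≈ 0.50000)
t(a) = (-4 + a)*(2 + a)
(R*2 + t(h))**2 = (4*2 + (-8 + (1/2)**2 - 2*1/2))**2 = (8 + (-8 + 1/4 - 1))**2 = (8 - 35/4)**2 = (-3/4)**2 = 9/16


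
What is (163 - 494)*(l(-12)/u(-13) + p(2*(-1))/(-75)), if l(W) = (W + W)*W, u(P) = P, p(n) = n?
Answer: 7140994/975 ≈ 7324.1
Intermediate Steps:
l(W) = 2*W² (l(W) = (2*W)*W = 2*W²)
(163 - 494)*(l(-12)/u(-13) + p(2*(-1))/(-75)) = (163 - 494)*((2*(-12)²)/(-13) + (2*(-1))/(-75)) = -331*((2*144)*(-1/13) - 2*(-1/75)) = -331*(288*(-1/13) + 2/75) = -331*(-288/13 + 2/75) = -331*(-21574/975) = 7140994/975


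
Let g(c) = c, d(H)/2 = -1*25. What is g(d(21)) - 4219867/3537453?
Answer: -181092517/3537453 ≈ -51.193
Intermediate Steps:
d(H) = -50 (d(H) = 2*(-1*25) = 2*(-25) = -50)
g(d(21)) - 4219867/3537453 = -50 - 4219867/3537453 = -181092517/3537453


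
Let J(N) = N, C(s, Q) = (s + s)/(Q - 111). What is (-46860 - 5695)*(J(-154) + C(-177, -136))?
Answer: 1980482620/247 ≈ 8.0181e+6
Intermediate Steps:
C(s, Q) = 2*s/(-111 + Q) (C(s, Q) = (2*s)/(-111 + Q) = 2*s/(-111 + Q))
(-46860 - 5695)*(J(-154) + C(-177, -136)) = (-46860 - 5695)*(-154 + 2*(-177)/(-111 - 136)) = -52555*(-154 + 2*(-177)/(-247)) = -52555*(-154 + 2*(-177)*(-1/247)) = -52555*(-154 + 354/247) = -52555*(-37684/247) = 1980482620/247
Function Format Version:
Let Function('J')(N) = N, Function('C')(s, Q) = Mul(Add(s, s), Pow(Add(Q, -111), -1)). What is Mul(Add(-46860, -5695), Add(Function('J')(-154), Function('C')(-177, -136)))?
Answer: Rational(1980482620, 247) ≈ 8.0181e+6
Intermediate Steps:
Function('C')(s, Q) = Mul(2, s, Pow(Add(-111, Q), -1)) (Function('C')(s, Q) = Mul(Mul(2, s), Pow(Add(-111, Q), -1)) = Mul(2, s, Pow(Add(-111, Q), -1)))
Mul(Add(-46860, -5695), Add(Function('J')(-154), Function('C')(-177, -136))) = Mul(Add(-46860, -5695), Add(-154, Mul(2, -177, Pow(Add(-111, -136), -1)))) = Mul(-52555, Add(-154, Mul(2, -177, Pow(-247, -1)))) = Mul(-52555, Add(-154, Mul(2, -177, Rational(-1, 247)))) = Mul(-52555, Add(-154, Rational(354, 247))) = Mul(-52555, Rational(-37684, 247)) = Rational(1980482620, 247)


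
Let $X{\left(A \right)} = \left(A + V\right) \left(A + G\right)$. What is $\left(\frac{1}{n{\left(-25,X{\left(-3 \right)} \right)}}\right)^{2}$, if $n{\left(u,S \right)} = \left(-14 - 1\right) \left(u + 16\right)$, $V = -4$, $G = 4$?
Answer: $\frac{1}{18225} \approx 5.487 \cdot 10^{-5}$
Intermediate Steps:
$X{\left(A \right)} = \left(-4 + A\right) \left(4 + A\right)$ ($X{\left(A \right)} = \left(A - 4\right) \left(A + 4\right) = \left(-4 + A\right) \left(4 + A\right)$)
$n{\left(u,S \right)} = -240 - 15 u$ ($n{\left(u,S \right)} = - 15 \left(16 + u\right) = -240 - 15 u$)
$\left(\frac{1}{n{\left(-25,X{\left(-3 \right)} \right)}}\right)^{2} = \left(\frac{1}{-240 - -375}\right)^{2} = \left(\frac{1}{-240 + 375}\right)^{2} = \left(\frac{1}{135}\right)^{2} = \frac{1}{18225}$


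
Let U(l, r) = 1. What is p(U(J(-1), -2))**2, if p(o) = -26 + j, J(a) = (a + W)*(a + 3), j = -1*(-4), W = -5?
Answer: 484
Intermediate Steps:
j = 4
J(a) = (-5 + a)*(3 + a) (J(a) = (a - 5)*(a + 3) = (-5 + a)*(3 + a))
p(o) = -22 (p(o) = -26 + 4 = -22)
p(U(J(-1), -2))**2 = (-22)**2 = 484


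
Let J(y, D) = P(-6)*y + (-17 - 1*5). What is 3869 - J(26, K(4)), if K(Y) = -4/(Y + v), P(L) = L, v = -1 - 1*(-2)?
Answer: 4047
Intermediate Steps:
v = 1 (v = -1 + 2 = 1)
K(Y) = -4/(1 + Y) (K(Y) = -4/(Y + 1) = -4/(1 + Y))
J(y, D) = -22 - 6*y (J(y, D) = -6*y + (-17 - 1*5) = -6*y + (-17 - 5) = -6*y - 22 = -22 - 6*y)
3869 - J(26, K(4)) = 3869 - (-22 - 6*26) = 3869 - (-22 - 156) = 3869 - 1*(-178) = 3869 + 178 = 4047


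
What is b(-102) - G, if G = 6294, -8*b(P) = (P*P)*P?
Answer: 126357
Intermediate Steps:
b(P) = -P³/8 (b(P) = -P*P*P/8 = -P²*P/8 = -P³/8)
b(-102) - G = -⅛*(-102)³ - 1*6294 = -⅛*(-1061208) - 6294 = 132651 - 6294 = 126357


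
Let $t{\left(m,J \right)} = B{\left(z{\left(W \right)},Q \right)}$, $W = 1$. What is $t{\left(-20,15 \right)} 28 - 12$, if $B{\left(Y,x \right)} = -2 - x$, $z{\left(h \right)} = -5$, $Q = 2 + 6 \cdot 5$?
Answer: $-964$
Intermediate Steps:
$Q = 32$ ($Q = 2 + 30 = 32$)
$t{\left(m,J \right)} = -34$ ($t{\left(m,J \right)} = -2 - 32 = -34$)
$t{\left(-20,15 \right)} 28 - 12 = \left(-34\right) 28 - 12 = -952 - 12 = -964$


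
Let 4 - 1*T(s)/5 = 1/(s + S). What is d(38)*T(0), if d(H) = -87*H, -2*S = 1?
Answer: -99180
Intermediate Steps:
S = -½ (S = -½*1 = -½ ≈ -0.50000)
T(s) = 20 - 5/(-½ + s) (T(s) = 20 - 5/(s - ½) = 20 - 5/(-½ + s))
d(38)*T(0) = (-87*38)*(10*(-3 + 4*0)/(-1 + 2*0)) = -33060*(-3 + 0)/(-1 + 0) = -33060*(-3)/(-1) = -33060*(-1)*(-3) = -3306*30 = -99180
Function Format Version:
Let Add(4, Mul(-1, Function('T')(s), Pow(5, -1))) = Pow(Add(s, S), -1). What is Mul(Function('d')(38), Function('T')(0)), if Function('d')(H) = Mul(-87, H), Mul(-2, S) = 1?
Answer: -99180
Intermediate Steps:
S = Rational(-1, 2) (S = Mul(Rational(-1, 2), 1) = Rational(-1, 2) ≈ -0.50000)
Function('T')(s) = Add(20, Mul(-5, Pow(Add(Rational(-1, 2), s), -1))) (Function('T')(s) = Add(20, Mul(-5, Pow(Add(s, Rational(-1, 2)), -1))) = Add(20, Mul(-5, Pow(Add(Rational(-1, 2), s), -1))))
Mul(Function('d')(38), Function('T')(0)) = Mul(Mul(-87, 38), Mul(10, Pow(Add(-1, Mul(2, 0)), -1), Add(-3, Mul(4, 0)))) = Mul(-3306, Mul(10, Pow(Add(-1, 0), -1), Add(-3, 0))) = Mul(-3306, Mul(10, Pow(-1, -1), -3)) = Mul(-3306, Mul(10, -1, -3)) = Mul(-3306, 30) = -99180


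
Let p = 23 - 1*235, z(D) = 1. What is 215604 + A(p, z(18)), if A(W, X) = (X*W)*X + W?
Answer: 215180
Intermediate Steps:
p = -212 (p = 23 - 235 = -212)
A(W, X) = W + W*X² (A(W, X) = (W*X)*X + W = W*X² + W = W + W*X²)
215604 + A(p, z(18)) = 215604 - 212*(1 + 1²) = 215604 - 212*(1 + 1) = 215604 - 212*2 = 215604 - 424 = 215180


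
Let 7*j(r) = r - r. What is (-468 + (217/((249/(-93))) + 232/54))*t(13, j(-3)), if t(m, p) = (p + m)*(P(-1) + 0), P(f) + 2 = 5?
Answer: -15870257/747 ≈ -21245.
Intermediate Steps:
P(f) = 3 (P(f) = -2 + 5 = 3)
j(r) = 0 (j(r) = (r - r)/7 = (1/7)*0 = 0)
t(m, p) = 3*m + 3*p (t(m, p) = (p + m)*(3 + 0) = (m + p)*3 = 3*m + 3*p)
(-468 + (217/((249/(-93))) + 232/54))*t(13, j(-3)) = (-468 + (217/((249/(-93))) + 232/54))*(3*13 + 3*0) = (-468 + (217/((249*(-1/93))) + 232*(1/54)))*(39 + 0) = (-468 + (217/(-83/31) + 116/27))*39 = (-468 + (217*(-31/83) + 116/27))*39 = (-468 + (-6727/83 + 116/27))*39 = (-468 - 172001/2241)*39 = -1220789/2241*39 = -15870257/747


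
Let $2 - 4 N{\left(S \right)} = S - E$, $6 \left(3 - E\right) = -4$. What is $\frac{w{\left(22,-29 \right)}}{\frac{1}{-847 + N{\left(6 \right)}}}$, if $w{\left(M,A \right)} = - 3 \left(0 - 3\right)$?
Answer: $- \frac{30495}{4} \approx -7623.8$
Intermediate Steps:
$E = \frac{11}{3}$ ($E = 3 - - \frac{2}{3} = 3 + \frac{2}{3} = \frac{11}{3} \approx 3.6667$)
$N{\left(S \right)} = \frac{17}{12} - \frac{S}{4}$ ($N{\left(S \right)} = \frac{1}{2} - \frac{S - \frac{11}{3}}{4} = \frac{1}{2} - \frac{- \frac{11}{3} + S}{4} = \frac{1}{2} - \left(- \frac{11}{12} + \frac{S}{4}\right) = \frac{17}{12} - \frac{S}{4}$)
$w{\left(M,A \right)} = 9$ ($w{\left(M,A \right)} = \left(-3\right) \left(-3\right) = 9$)
$\frac{w{\left(22,-29 \right)}}{\frac{1}{-847 + N{\left(6 \right)}}} = \frac{9}{\frac{1}{-847 + \left(\frac{17}{12} - \frac{3}{2}\right)}} = \frac{9}{\frac{1}{-847 - \frac{1}{12}}} = \frac{9}{\frac{1}{- \frac{10165}{12}}} = \frac{9}{- \frac{12}{10165}} = 9 \left(- \frac{10165}{12}\right) = - \frac{30495}{4}$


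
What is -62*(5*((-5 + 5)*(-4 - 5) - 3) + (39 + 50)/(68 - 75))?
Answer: 12028/7 ≈ 1718.3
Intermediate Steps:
-62*(5*((-5 + 5)*(-4 - 5) - 3) + (39 + 50)/(68 - 75)) = -62*(5*(0*(-9) - 3) + 89/(-7)) = -62*(5*(0 - 3) + 89*(-1/7)) = -62*(5*(-3) - 89/7) = -62*(-15 - 89/7) = -62*(-194/7) = 12028/7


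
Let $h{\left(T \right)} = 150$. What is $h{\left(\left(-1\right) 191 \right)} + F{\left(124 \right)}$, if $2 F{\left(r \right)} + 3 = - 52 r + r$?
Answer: $- \frac{6027}{2} \approx -3013.5$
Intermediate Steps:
$F{\left(r \right)} = - \frac{3}{2} - \frac{51 r}{2}$ ($F{\left(r \right)} = - \frac{3}{2} + \frac{- 52 r + r}{2} = - \frac{3}{2} + \frac{\left(-51\right) r}{2} = - \frac{3}{2} - \frac{51 r}{2}$)
$h{\left(\left(-1\right) 191 \right)} + F{\left(124 \right)} = 150 - \frac{6327}{2} = - \frac{6027}{2}$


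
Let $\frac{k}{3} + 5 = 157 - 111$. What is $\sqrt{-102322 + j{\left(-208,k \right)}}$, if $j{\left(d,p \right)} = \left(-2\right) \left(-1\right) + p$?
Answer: $i \sqrt{102197} \approx 319.68 i$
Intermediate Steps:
$k = 123$ ($k = -15 + 3 \left(157 - 111\right) = -15 + 3 \cdot 46 = -15 + 138 = 123$)
$j{\left(d,p \right)} = 2 + p$
$\sqrt{-102322 + j{\left(-208,k \right)}} = \sqrt{-102322 + \left(2 + 123\right)} = \sqrt{-102322 + 125} = \sqrt{-102197} = i \sqrt{102197}$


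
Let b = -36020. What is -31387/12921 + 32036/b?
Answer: -386124224/116353605 ≈ -3.3185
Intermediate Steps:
-31387/12921 + 32036/b = -31387/12921 + 32036/(-36020) = -31387*1/12921 + 32036*(-1/36020) = -31387/12921 - 8009/9005 = -386124224/116353605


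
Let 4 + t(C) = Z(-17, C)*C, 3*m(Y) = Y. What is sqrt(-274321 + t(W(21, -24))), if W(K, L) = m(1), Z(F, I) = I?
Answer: 2*I*sqrt(617231)/3 ≈ 523.76*I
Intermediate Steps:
m(Y) = Y/3
W(K, L) = 1/3 (W(K, L) = (1/3)*1 = 1/3)
t(C) = -4 + C**2 (t(C) = -4 + C*C = -4 + C**2)
sqrt(-274321 + t(W(21, -24))) = sqrt(-274321 + (-4 + (1/3)**2)) = sqrt(-274321 + (-4 + 1/9)) = sqrt(-274321 - 35/9) = sqrt(-2468924/9) = 2*I*sqrt(617231)/3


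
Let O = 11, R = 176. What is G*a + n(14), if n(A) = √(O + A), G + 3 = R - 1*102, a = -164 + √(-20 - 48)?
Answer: -11639 + 142*I*√17 ≈ -11639.0 + 585.48*I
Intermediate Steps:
a = -164 + 2*I*√17 (a = -164 + √(-68) = -164 + 2*I*√17 ≈ -164.0 + 8.2462*I)
G = 71 (G = -3 + (176 - 1*102) = -3 + (176 - 102) = -3 + 74 = 71)
n(A) = √(11 + A)
G*a + n(14) = 71*(-164 + 2*I*√17) + √(11 + 14) = (-11644 + 142*I*√17) + √25 = (-11644 + 142*I*√17) + 5 = -11639 + 142*I*√17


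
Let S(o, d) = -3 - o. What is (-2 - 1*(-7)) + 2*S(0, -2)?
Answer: -1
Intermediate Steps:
(-2 - 1*(-7)) + 2*S(0, -2) = (-2 - 1*(-7)) + 2*(-3 - 1*0) = (-2 + 7) + 2*(-3 + 0) = 5 + 2*(-3) = 5 - 6 = -1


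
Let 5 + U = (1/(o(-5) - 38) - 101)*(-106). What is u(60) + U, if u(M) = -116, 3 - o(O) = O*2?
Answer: 264731/25 ≈ 10589.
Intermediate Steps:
o(O) = 3 - 2*O (o(O) = 3 - O*2 = 3 - 2*O)
U = 267631/25 (U = -5 + (1/((3 - 2*(-5)) - 38) - 101)*(-106) = -5 + (1/((3 + 10) - 38) - 101)*(-106) = -5 + (1/(13 - 38) - 101)*(-106) = -5 + (1/(-25) - 101)*(-106) = -5 + (-1/25 - 101)*(-106) = -5 - 2526/25*(-106) = -5 + 267756/25 = 267631/25 ≈ 10705.)
u(60) + U = -116 + 267631/25 = 264731/25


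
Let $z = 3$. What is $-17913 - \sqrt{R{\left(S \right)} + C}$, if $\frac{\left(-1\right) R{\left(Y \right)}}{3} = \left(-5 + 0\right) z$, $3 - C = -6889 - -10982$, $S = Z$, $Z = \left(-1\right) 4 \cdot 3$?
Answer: $-17913 - i \sqrt{4045} \approx -17913.0 - 63.6 i$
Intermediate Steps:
$Z = -12$ ($Z = \left(-4\right) 3 = -12$)
$S = -12$
$C = -4090$ ($C = 3 - \left(-6889 - -10982\right) = 3 - \left(-6889 + 10982\right) = 3 - 4093 = -4090$)
$R{\left(Y \right)} = 45$ ($R{\left(Y \right)} = - 3 \left(-5 + 0\right) 3 = - 3 \left(\left(-5\right) 3\right) = \left(-3\right) \left(-15\right) = 45$)
$-17913 - \sqrt{R{\left(S \right)} + C} = -17913 - \sqrt{45 - 4090} = -17913 - \sqrt{-4045} = -17913 - i \sqrt{4045}$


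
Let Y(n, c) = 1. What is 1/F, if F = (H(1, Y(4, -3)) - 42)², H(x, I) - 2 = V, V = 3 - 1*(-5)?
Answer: 1/1024 ≈ 0.00097656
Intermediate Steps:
V = 8 (V = 3 + 5 = 8)
H(x, I) = 10 (H(x, I) = 2 + 8 = 10)
F = 1024 (F = (10 - 42)² = (-32)² = 1024)
1/F = 1/1024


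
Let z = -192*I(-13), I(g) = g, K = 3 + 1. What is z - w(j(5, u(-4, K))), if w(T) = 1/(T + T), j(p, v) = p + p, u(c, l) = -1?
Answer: 49919/20 ≈ 2495.9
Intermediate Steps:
K = 4
j(p, v) = 2*p
z = 2496 (z = -192*(-13) = 2496)
w(T) = 1/(2*T)
z - w(j(5, u(-4, K))) = 2496 - 1/(2*(2*5)) = 2496 - 1/(2*10) = 2496 - 1*1/20 = 2496 - 1/20 = 49919/20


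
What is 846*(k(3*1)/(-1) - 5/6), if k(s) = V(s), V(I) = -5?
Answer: 3525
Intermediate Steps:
k(s) = -5
846*(k(3*1)/(-1) - 5/6) = 846*(-5/(-1) - 5/6) = 846*(-5*(-1) - 5*1/6) = 846*(5 - 5/6) = 846*(25/6) = 3525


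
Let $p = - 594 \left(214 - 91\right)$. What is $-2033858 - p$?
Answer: $-1960796$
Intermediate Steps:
$p = -73062$ ($p = \left(-594\right) 123 = -73062$)
$-2033858 - p = -2033858 - -73062 = -2033858 + 73062 = -1960796$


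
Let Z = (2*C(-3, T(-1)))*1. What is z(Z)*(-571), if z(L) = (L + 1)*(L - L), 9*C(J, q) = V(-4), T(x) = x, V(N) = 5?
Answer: 0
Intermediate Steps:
C(J, q) = 5/9 (C(J, q) = (⅑)*5 = 5/9)
Z = 10/9 (Z = (2*(5/9))*1 = (10/9)*1 = 10/9 ≈ 1.1111)
z(L) = 0 (z(L) = (1 + L)*0 = 0)
z(Z)*(-571) = 0*(-571) = 0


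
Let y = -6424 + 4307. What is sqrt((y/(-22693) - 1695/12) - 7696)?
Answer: 3*I*sqrt(1793741429953)/45386 ≈ 88.528*I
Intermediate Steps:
y = -2117
sqrt((y/(-22693) - 1695/12) - 7696) = sqrt((-2117/(-22693) - 1695/12) - 7696) = sqrt((-2117*(-1/22693) - 1695*1/12) - 7696) = sqrt((2117/22693 - 565/4) - 7696) = sqrt(-12813077/90772 - 7696) = sqrt(-711394389/90772) = 3*I*sqrt(1793741429953)/45386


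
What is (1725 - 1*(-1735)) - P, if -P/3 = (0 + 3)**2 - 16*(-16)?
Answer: 4255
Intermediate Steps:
P = -795 (P = -3*((0 + 3)**2 - 16*(-16)) = -3*(3**2 + 256) = -3*(9 + 256) = -3*265 = -795)
(1725 - 1*(-1735)) - P = (1725 - 1*(-1735)) - 1*(-795) = (1725 + 1735) + 795 = 3460 + 795 = 4255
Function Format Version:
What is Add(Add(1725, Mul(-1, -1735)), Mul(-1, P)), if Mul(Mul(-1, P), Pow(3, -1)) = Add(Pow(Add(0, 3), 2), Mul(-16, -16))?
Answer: 4255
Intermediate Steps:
P = -795 (P = Mul(-3, Add(Pow(Add(0, 3), 2), Mul(-16, -16))) = Mul(-3, Add(Pow(3, 2), 256)) = Mul(-3, Add(9, 256)) = Mul(-3, 265) = -795)
Add(Add(1725, Mul(-1, -1735)), Mul(-1, P)) = Add(Add(1725, Mul(-1, -1735)), Mul(-1, -795)) = Add(Add(1725, 1735), 795) = Add(3460, 795) = 4255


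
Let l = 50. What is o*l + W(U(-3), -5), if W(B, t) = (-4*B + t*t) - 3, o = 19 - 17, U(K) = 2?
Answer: 114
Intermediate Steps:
o = 2
W(B, t) = -3 + t² - 4*B (W(B, t) = (-4*B + t²) - 3 = (t² - 4*B) - 3 = -3 + t² - 4*B)
o*l + W(U(-3), -5) = 2*50 + (-3 + (-5)² - 4*2) = 100 + (-3 + 25 - 8) = 100 + 14 = 114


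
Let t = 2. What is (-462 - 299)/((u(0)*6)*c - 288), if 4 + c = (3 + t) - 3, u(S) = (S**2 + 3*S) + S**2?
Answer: 761/288 ≈ 2.6424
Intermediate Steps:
u(S) = 2*S**2 + 3*S
c = -2 (c = -4 + ((3 + 2) - 3) = -4 + (5 - 3) = -4 + 2 = -2)
(-462 - 299)/((u(0)*6)*c - 288) = (-462 - 299)/(((0*(3 + 2*0))*6)*(-2) - 288) = -761/(((0*(3 + 0))*6)*(-2) - 288) = -761/(((0*3)*6)*(-2) - 288) = -761/((0*6)*(-2) - 288) = -761/(0*(-2) - 288) = -761/(0 - 288) = -761/(-288) = -761*(-1/288) = 761/288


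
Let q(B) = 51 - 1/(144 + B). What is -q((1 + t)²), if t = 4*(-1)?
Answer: -7802/153 ≈ -50.993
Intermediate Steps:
t = -4
-q((1 + t)²) = -(7343 + 51*(1 - 4)²)/(144 + (1 - 4)²) = -(7343 + 51*(-3)²)/(144 + (-3)²) = -(7343 + 51*9)/(144 + 9) = -(7343 + 459)/153 = -7802/153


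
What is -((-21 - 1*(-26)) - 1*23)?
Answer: 18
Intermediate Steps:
-((-21 - 1*(-26)) - 1*23) = -((-21 + 26) - 23) = -(5 - 23) = -1*(-18) = 18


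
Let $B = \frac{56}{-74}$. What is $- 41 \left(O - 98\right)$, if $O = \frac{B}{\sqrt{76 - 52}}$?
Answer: $4018 + \frac{287 \sqrt{6}}{111} \approx 4024.3$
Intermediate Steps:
$B = - \frac{28}{37}$ ($B = 56 \left(- \frac{1}{74}\right) = - \frac{28}{37} \approx -0.75676$)
$O = - \frac{7 \sqrt{6}}{111}$ ($O = - \frac{28}{37 \sqrt{76 - 52}} = - \frac{28}{37 \sqrt{24}} = - \frac{28}{37 \cdot 2 \sqrt{6}} = - \frac{28 \frac{\sqrt{6}}{12}}{37} = - \frac{7 \sqrt{6}}{111} \approx -0.15447$)
$- 41 \left(O - 98\right) = - 41 \left(- \frac{7 \sqrt{6}}{111} - 98\right) = - 41 \left(-98 - \frac{7 \sqrt{6}}{111}\right) = 4018 + \frac{287 \sqrt{6}}{111}$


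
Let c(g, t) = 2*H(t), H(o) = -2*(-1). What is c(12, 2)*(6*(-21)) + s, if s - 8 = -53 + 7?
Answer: -542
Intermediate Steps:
H(o) = 2
c(g, t) = 4 (c(g, t) = 2*2 = 4)
s = -38 (s = 8 + (-53 + 7) = 8 - 46 = -38)
c(12, 2)*(6*(-21)) + s = 4*(6*(-21)) - 38 = 4*(-126) - 38 = -504 - 38 = -542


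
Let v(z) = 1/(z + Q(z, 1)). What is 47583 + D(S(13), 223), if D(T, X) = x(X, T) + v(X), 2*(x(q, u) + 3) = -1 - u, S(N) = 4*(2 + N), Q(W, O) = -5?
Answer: 5182896/109 ≈ 47550.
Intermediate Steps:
S(N) = 8 + 4*N
x(q, u) = -7/2 - u/2 (x(q, u) = -3 + (-1 - u)/2 = -3 + (-½ - u/2) = -7/2 - u/2)
v(z) = 1/(-5 + z) (v(z) = 1/(z - 5) = 1/(-5 + z))
D(T, X) = -7/2 + 1/(-5 + X) - T/2 (D(T, X) = (-7/2 - T/2) + 1/(-5 + X) = -7/2 + 1/(-5 + X) - T/2)
47583 + D(S(13), 223) = 47583 + (2 - (-5 + 223)*(7 + (8 + 4*13)))/(2*(-5 + 223)) = 47583 + (½)*(2 - 1*218*(7 + (8 + 52)))/218 = 47583 + (½)*(1/218)*(2 - 1*218*(7 + 60)) = 47583 + (½)*(1/218)*(2 - 1*218*67) = 47583 + (½)*(1/218)*(2 - 14606) = 47583 + (½)*(1/218)*(-14604) = 47583 - 3651/109 = 5182896/109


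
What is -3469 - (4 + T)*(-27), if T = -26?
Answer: -4063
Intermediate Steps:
-3469 - (4 + T)*(-27) = -3469 - (4 - 26)*(-27) = -3469 - (-22)*(-27) = -3469 - 1*594 = -3469 - 594 = -4063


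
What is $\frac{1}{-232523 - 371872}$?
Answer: $- \frac{1}{604395} \approx -1.6545 \cdot 10^{-6}$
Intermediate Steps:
$\frac{1}{-232523 - 371872} = \frac{1}{-604395} = - \frac{1}{604395}$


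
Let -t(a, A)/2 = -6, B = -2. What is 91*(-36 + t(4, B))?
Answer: -2184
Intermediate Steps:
t(a, A) = 12 (t(a, A) = -2*(-6) = 12)
91*(-36 + t(4, B)) = 91*(-36 + 12) = 91*(-24) = -2184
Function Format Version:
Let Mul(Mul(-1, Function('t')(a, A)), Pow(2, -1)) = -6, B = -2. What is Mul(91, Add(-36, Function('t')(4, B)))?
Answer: -2184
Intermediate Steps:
Function('t')(a, A) = 12 (Function('t')(a, A) = Mul(-2, -6) = 12)
Mul(91, Add(-36, Function('t')(4, B))) = Mul(91, Add(-36, 12)) = Mul(91, -24) = -2184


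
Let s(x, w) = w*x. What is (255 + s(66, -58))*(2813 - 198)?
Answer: -9343395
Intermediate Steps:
(255 + s(66, -58))*(2813 - 198) = (255 - 58*66)*(2813 - 198) = (255 - 3828)*2615 = -3573*2615 = -9343395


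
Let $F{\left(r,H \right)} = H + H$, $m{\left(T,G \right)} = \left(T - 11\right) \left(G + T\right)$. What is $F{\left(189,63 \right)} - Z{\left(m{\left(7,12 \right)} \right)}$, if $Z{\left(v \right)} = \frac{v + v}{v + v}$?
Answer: $125$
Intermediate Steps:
$m{\left(T,G \right)} = \left(-11 + T\right) \left(G + T\right)$
$Z{\left(v \right)} = 1$ ($Z{\left(v \right)} = \frac{2 v}{2 v} = 2 v \frac{1}{2 v} = 1$)
$F{\left(r,H \right)} = 2 H$
$F{\left(189,63 \right)} - Z{\left(m{\left(7,12 \right)} \right)} = 2 \cdot 63 - 1 = 126 - 1 = 125$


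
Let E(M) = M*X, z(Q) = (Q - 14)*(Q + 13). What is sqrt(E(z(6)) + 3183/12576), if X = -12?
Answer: sqrt(2003584478)/1048 ≈ 42.711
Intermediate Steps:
z(Q) = (-14 + Q)*(13 + Q)
E(M) = -12*M (E(M) = M*(-12) = -12*M)
sqrt(E(z(6)) + 3183/12576) = sqrt(-12*(-182 + 6**2 - 1*6) + 3183/12576) = sqrt(-12*(-182 + 36 - 6) + 3183*(1/12576)) = sqrt(-12*(-152) + 1061/4192) = sqrt(1824 + 1061/4192) = sqrt(7647269/4192) = sqrt(2003584478)/1048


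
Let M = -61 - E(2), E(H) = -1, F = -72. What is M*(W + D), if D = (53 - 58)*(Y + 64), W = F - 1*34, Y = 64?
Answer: 44760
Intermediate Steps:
W = -106 (W = -72 - 1*34 = -72 - 34 = -106)
D = -640 (D = (53 - 58)*(64 + 64) = -5*128 = -640)
M = -60 (M = -61 - 1*(-1) = -61 + 1 = -60)
M*(W + D) = -60*(-106 - 640) = -60*(-746) = 44760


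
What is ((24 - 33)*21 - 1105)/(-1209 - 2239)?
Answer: 647/1724 ≈ 0.37529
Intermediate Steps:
((24 - 33)*21 - 1105)/(-1209 - 2239) = (-9*21 - 1105)/(-3448) = (-189 - 1105)*(-1/3448) = -1294*(-1/3448) = 647/1724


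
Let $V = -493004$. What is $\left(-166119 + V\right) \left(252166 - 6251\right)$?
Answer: $-162088232545$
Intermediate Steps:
$\left(-166119 + V\right) \left(252166 - 6251\right) = \left(-166119 - 493004\right) \left(252166 - 6251\right) = \left(-659123\right) 245915 = -162088232545$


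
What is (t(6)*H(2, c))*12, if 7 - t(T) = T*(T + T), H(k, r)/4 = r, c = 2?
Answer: -6240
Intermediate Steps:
H(k, r) = 4*r
t(T) = 7 - 2*T**2 (t(T) = 7 - T*(T + T) = 7 - T*2*T = 7 - 2*T**2)
(t(6)*H(2, c))*12 = ((7 - 2*6**2)*(4*2))*12 = ((7 - 2*36)*8)*12 = ((7 - 72)*8)*12 = -65*8*12 = -520*12 = -6240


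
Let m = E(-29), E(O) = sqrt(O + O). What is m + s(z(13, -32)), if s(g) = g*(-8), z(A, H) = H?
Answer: 256 + I*sqrt(58) ≈ 256.0 + 7.6158*I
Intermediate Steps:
s(g) = -8*g
E(O) = sqrt(2)*sqrt(O) (E(O) = sqrt(2*O) = sqrt(2)*sqrt(O))
m = I*sqrt(58) (m = sqrt(2)*sqrt(-29) = sqrt(2)*(I*sqrt(29)) = I*sqrt(58) ≈ 7.6158*I)
m + s(z(13, -32)) = I*sqrt(58) - 8*(-32) = I*sqrt(58) + 256 = 256 + I*sqrt(58)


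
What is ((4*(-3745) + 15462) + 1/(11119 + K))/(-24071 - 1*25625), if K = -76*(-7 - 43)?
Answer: -7190959/741414624 ≈ -0.0096990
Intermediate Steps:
K = 3800 (K = -76*(-50) = 3800)
((4*(-3745) + 15462) + 1/(11119 + K))/(-24071 - 1*25625) = ((4*(-3745) + 15462) + 1/(11119 + 3800))/(-24071 - 1*25625) = ((-14980 + 15462) + 1/14919)/(-24071 - 25625) = (482 + 1/14919)/(-49696) = (7190959/14919)*(-1/49696) = -7190959/741414624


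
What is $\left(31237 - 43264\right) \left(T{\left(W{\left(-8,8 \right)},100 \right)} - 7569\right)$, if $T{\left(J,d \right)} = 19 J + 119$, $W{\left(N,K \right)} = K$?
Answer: $87773046$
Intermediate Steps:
$T{\left(J,d \right)} = 119 + 19 J$
$\left(31237 - 43264\right) \left(T{\left(W{\left(-8,8 \right)},100 \right)} - 7569\right) = \left(31237 - 43264\right) \left(\left(119 + 19 \cdot 8\right) - 7569\right) = - 12027 \left(\left(119 + 152\right) - 7569\right) = - 12027 \left(271 - 7569\right) = \left(-12027\right) \left(-7298\right) = 87773046$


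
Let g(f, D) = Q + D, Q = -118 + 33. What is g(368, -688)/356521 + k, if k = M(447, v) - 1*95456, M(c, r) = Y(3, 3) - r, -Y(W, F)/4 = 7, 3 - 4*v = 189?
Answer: -68050947421/713042 ≈ -95438.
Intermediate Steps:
Q = -85
v = -93/2 (v = 3/4 - 1/4*189 = 3/4 - 189/4 = -93/2 ≈ -46.500)
Y(W, F) = -28 (Y(W, F) = -4*7 = -28)
g(f, D) = -85 + D
M(c, r) = -28 - r
k = -190875/2 (k = (-28 - 1*(-93/2)) - 1*95456 = (-28 + 93/2) - 95456 = 37/2 - 95456 = -190875/2 ≈ -95438.)
g(368, -688)/356521 + k = (-85 - 688)/356521 - 190875/2 = -773*1/356521 - 190875/2 = -773/356521 - 190875/2 = -68050947421/713042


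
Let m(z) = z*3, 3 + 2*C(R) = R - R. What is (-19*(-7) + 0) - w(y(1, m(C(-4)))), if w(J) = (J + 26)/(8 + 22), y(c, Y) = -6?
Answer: 397/3 ≈ 132.33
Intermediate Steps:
C(R) = -3/2 (C(R) = -3/2 + (R - R)/2 = -3/2 + (½)*0 = -3/2 + 0 = -3/2)
m(z) = 3*z
w(J) = 13/15 + J/30 (w(J) = (26 + J)/30 = (26 + J)*(1/30) = 13/15 + J/30)
(-19*(-7) + 0) - w(y(1, m(C(-4)))) = (-19*(-7) + 0) - (13/15 + (1/30)*(-6)) = (133 + 0) - (13/15 - ⅕) = 133 - 1*⅔ = 133 - ⅔ = 397/3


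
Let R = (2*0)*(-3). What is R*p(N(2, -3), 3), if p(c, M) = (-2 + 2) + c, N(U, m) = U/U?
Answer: 0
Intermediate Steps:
N(U, m) = 1
p(c, M) = c (p(c, M) = 0 + c = c)
R = 0 (R = 0*(-3) = 0)
R*p(N(2, -3), 3) = 0*1 = 0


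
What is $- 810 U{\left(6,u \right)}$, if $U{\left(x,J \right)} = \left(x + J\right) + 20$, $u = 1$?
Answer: $-21870$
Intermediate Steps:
$U{\left(x,J \right)} = 20 + J + x$ ($U{\left(x,J \right)} = \left(J + x\right) + 20 = 20 + J + x$)
$- 810 U{\left(6,u \right)} = - 810 \left(20 + 1 + 6\right) = \left(-810\right) 27 = -21870$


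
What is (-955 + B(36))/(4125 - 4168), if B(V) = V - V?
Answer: 955/43 ≈ 22.209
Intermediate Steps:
B(V) = 0
(-955 + B(36))/(4125 - 4168) = (-955 + 0)/(4125 - 4168) = -955/(-43) = -955*(-1/43) = 955/43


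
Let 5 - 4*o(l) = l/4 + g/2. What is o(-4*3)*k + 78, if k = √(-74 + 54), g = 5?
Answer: 78 + 11*I*√5/4 ≈ 78.0 + 6.1492*I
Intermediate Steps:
k = 2*I*√5 (k = √(-20) = 2*I*√5 ≈ 4.4721*I)
o(l) = 5/8 - l/16 (o(l) = 5/4 - (l/4 + 5/2)/4 = 5/4 - (5/2 + l/4)/4 = 5/4 + (-5/8 - l/16) = 5/8 - l/16)
o(-4*3)*k + 78 = (5/8 - (-1)*3/4)*(2*I*√5) + 78 = (5/8 - 1/16*(-12))*(2*I*√5) + 78 = (5/8 + ¾)*(2*I*√5) + 78 = 11*(2*I*√5)/8 + 78 = 11*I*√5/4 + 78 = 78 + 11*I*√5/4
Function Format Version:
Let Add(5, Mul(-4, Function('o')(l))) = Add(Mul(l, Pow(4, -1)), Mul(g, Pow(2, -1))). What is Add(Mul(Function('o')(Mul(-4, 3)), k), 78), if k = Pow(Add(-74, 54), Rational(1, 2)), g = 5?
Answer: Add(78, Mul(Rational(11, 4), I, Pow(5, Rational(1, 2)))) ≈ Add(78.000, Mul(6.1492, I))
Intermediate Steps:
k = Mul(2, I, Pow(5, Rational(1, 2))) (k = Pow(-20, Rational(1, 2)) = Mul(2, I, Pow(5, Rational(1, 2))) ≈ Mul(4.4721, I))
Function('o')(l) = Add(Rational(5, 8), Mul(Rational(-1, 16), l)) (Function('o')(l) = Add(Rational(5, 4), Mul(Rational(-1, 4), Add(Mul(l, Pow(4, -1)), Mul(5, Pow(2, -1))))) = Add(Rational(5, 4), Mul(Rational(-1, 4), Add(Mul(l, Rational(1, 4)), Mul(5, Rational(1, 2))))) = Add(Rational(5, 4), Mul(Rational(-1, 4), Add(Mul(Rational(1, 4), l), Rational(5, 2)))) = Add(Rational(5, 4), Mul(Rational(-1, 4), Add(Rational(5, 2), Mul(Rational(1, 4), l)))) = Add(Rational(5, 4), Add(Rational(-5, 8), Mul(Rational(-1, 16), l))) = Add(Rational(5, 8), Mul(Rational(-1, 16), l)))
Add(Mul(Function('o')(Mul(-4, 3)), k), 78) = Add(Mul(Add(Rational(5, 8), Mul(Rational(-1, 16), Mul(-4, 3))), Mul(2, I, Pow(5, Rational(1, 2)))), 78) = Add(Mul(Add(Rational(5, 8), Mul(Rational(-1, 16), -12)), Mul(2, I, Pow(5, Rational(1, 2)))), 78) = Add(Mul(Add(Rational(5, 8), Rational(3, 4)), Mul(2, I, Pow(5, Rational(1, 2)))), 78) = Add(Mul(Rational(11, 8), Mul(2, I, Pow(5, Rational(1, 2)))), 78) = Add(Mul(Rational(11, 4), I, Pow(5, Rational(1, 2))), 78) = Add(78, Mul(Rational(11, 4), I, Pow(5, Rational(1, 2))))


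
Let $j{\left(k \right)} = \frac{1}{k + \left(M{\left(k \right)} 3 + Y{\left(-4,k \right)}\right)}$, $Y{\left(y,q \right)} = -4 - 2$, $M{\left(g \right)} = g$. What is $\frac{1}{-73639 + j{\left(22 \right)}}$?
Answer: $- \frac{82}{6038397} \approx -1.358 \cdot 10^{-5}$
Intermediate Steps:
$Y{\left(y,q \right)} = -6$ ($Y{\left(y,q \right)} = -4 - 2 = -6$)
$j{\left(k \right)} = \frac{1}{-6 + 4 k}$ ($j{\left(k \right)} = \frac{1}{k + \left(k 3 - 6\right)} = \frac{1}{k + \left(3 k - 6\right)} = \frac{1}{k + \left(-6 + 3 k\right)} = \frac{1}{-6 + 4 k}$)
$\frac{1}{-73639 + j{\left(22 \right)}} = \frac{1}{-73639 + \frac{1}{2 \left(-3 + 2 \cdot 22\right)}} = \frac{1}{-73639 + \frac{1}{2 \left(-3 + 44\right)}} = \frac{1}{-73639 + \frac{1}{2 \cdot 41}} = \frac{1}{-73639 + \frac{1}{2} \cdot \frac{1}{41}} = \frac{1}{-73639 + \frac{1}{82}} = \frac{1}{- \frac{6038397}{82}} = - \frac{82}{6038397}$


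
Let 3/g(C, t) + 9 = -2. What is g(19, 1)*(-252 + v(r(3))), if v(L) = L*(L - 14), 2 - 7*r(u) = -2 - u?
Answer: 795/11 ≈ 72.273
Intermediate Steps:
g(C, t) = -3/11 (g(C, t) = 3/(-9 - 2) = 3/(-11) = 3*(-1/11) = -3/11)
r(u) = 4/7 + u/7 (r(u) = 2/7 - (-2 - u)/7 = 2/7 + (2/7 + u/7) = 4/7 + u/7)
v(L) = L*(-14 + L)
g(19, 1)*(-252 + v(r(3))) = -3*(-252 + (4/7 + (⅐)*3)*(-14 + (4/7 + (⅐)*3)))/11 = -3*(-252 + (4/7 + 3/7)*(-14 + (4/7 + 3/7)))/11 = -3*(-252 + 1*(-14 + 1))/11 = -3*(-252 + 1*(-13))/11 = -3*(-252 - 13)/11 = -3/11*(-265) = 795/11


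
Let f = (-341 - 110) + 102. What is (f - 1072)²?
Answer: 2019241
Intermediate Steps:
f = -349 (f = -451 + 102 = -349)
(f - 1072)² = (-349 - 1072)² = (-1421)² = 2019241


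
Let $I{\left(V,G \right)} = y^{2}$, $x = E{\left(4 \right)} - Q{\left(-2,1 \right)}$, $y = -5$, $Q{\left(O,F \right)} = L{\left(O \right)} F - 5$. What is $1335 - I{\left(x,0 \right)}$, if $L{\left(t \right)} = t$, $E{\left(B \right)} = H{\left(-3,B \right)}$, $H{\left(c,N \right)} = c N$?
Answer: $1310$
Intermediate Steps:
$H{\left(c,N \right)} = N c$
$E{\left(B \right)} = - 3 B$ ($E{\left(B \right)} = B \left(-3\right) = - 3 B$)
$Q{\left(O,F \right)} = -5 + F O$ ($Q{\left(O,F \right)} = O F - 5 = F O - 5 = -5 + F O$)
$x = -5$ ($x = \left(-3\right) 4 - \left(-5 + 1 \left(-2\right)\right) = -12 - \left(-5 - 2\right) = -12 - -7 = -12 + 7 = -5$)
$I{\left(V,G \right)} = 25$ ($I{\left(V,G \right)} = \left(-5\right)^{2} = 25$)
$1335 - I{\left(x,0 \right)} = 1335 - 25 = 1310$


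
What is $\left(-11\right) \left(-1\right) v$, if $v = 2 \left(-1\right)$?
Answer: $-22$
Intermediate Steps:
$v = -2$
$\left(-11\right) \left(-1\right) v = \left(-11\right) \left(-1\right) \left(-2\right) = 11 \left(-2\right) = -22$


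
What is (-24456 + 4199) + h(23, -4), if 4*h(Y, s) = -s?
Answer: -20256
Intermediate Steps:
h(Y, s) = -s/4 (h(Y, s) = (-s)/4 = -s/4)
(-24456 + 4199) + h(23, -4) = (-24456 + 4199) - ¼*(-4) = -20257 + 1 = -20256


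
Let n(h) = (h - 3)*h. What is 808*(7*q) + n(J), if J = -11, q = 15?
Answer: 84994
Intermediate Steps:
n(h) = h*(-3 + h) (n(h) = (-3 + h)*h = h*(-3 + h))
808*(7*q) + n(J) = 808*(7*15) - 11*(-3 - 11) = 808*105 - 11*(-14) = 84840 + 154 = 84994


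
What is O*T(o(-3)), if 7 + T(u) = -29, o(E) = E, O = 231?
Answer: -8316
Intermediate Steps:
T(u) = -36 (T(u) = -7 - 29 = -36)
O*T(o(-3)) = 231*(-36) = -8316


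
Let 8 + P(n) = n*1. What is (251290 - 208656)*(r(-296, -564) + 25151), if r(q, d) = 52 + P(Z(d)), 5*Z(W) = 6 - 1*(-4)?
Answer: 1074248898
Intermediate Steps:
Z(W) = 2 (Z(W) = (6 - 1*(-4))/5 = (6 + 4)/5 = (1/5)*10 = 2)
P(n) = -8 + n (P(n) = -8 + n*1 = -8 + n)
r(q, d) = 46 (r(q, d) = 52 + (-8 + 2) = 52 - 6 = 46)
(251290 - 208656)*(r(-296, -564) + 25151) = (251290 - 208656)*(46 + 25151) = 42634*25197 = 1074248898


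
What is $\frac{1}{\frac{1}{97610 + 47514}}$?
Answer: $145124$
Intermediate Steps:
$\frac{1}{\frac{1}{97610 + 47514}} = \frac{1}{\frac{1}{145124}} = 145124$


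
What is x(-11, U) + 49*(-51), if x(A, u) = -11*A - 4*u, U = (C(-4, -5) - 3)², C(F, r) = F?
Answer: -2574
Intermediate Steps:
U = 49 (U = (-4 - 3)² = (-7)² = 49)
x(-11, U) + 49*(-51) = (-11*(-11) - 4*49) + 49*(-51) = (121 - 196) - 2499 = -75 - 2499 = -2574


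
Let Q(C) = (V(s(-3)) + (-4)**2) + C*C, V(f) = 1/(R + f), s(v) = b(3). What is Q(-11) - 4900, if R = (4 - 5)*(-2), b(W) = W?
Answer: -23814/5 ≈ -4762.8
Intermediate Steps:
R = 2 (R = -1*(-2) = 2)
s(v) = 3
V(f) = 1/(2 + f)
Q(C) = 81/5 + C**2 (Q(C) = (1/(2 + 3) + (-4)**2) + C*C = (1/5 + 16) + C**2 = 81/5 + C**2)
Q(-11) - 4900 = (81/5 + (-11)**2) - 4900 = (81/5 + 121) - 4900 = 686/5 - 4900 = -23814/5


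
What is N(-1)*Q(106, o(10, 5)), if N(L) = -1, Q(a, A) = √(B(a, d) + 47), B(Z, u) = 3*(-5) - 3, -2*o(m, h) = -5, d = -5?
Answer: -√29 ≈ -5.3852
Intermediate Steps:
o(m, h) = 5/2 (o(m, h) = -½*(-5) = 5/2)
B(Z, u) = -18 (B(Z, u) = -15 - 3 = -18)
Q(a, A) = √29 (Q(a, A) = √(-18 + 47) = √29)
N(-1)*Q(106, o(10, 5)) = -√29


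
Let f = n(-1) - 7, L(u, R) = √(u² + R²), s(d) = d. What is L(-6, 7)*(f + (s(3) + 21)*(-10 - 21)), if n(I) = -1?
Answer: -752*√85 ≈ -6933.1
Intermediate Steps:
L(u, R) = √(R² + u²)
f = -8 (f = -1 - 7 = -8)
L(-6, 7)*(f + (s(3) + 21)*(-10 - 21)) = √(7² + (-6)²)*(-8 + (3 + 21)*(-10 - 21)) = √(49 + 36)*(-8 + 24*(-31)) = √85*(-8 - 744) = √85*(-752) = -752*√85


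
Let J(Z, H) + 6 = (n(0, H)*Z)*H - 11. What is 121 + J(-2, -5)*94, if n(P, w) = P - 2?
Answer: -3357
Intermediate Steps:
n(P, w) = -2 + P
J(Z, H) = -17 - 2*H*Z (J(Z, H) = -6 + (((-2 + 0)*Z)*H - 11) = -6 + ((-2*Z)*H - 11) = -6 + (-2*H*Z - 11) = -6 + (-11 - 2*H*Z) = -17 - 2*H*Z)
121 + J(-2, -5)*94 = 121 + (-17 - 2*(-5)*(-2))*94 = 121 + (-17 - 20)*94 = 121 - 37*94 = 121 - 3478 = -3357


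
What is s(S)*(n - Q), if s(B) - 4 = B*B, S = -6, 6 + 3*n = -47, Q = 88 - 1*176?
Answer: 8440/3 ≈ 2813.3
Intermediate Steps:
Q = -88 (Q = 88 - 176 = -88)
n = -53/3 (n = -2 + (⅓)*(-47) = -2 - 47/3 = -53/3 ≈ -17.667)
s(B) = 4 + B² (s(B) = 4 + B*B = 4 + B²)
s(S)*(n - Q) = (4 + (-6)²)*(-53/3 - 1*(-88)) = (4 + 36)*(-53/3 + 88) = 40*(211/3) = 8440/3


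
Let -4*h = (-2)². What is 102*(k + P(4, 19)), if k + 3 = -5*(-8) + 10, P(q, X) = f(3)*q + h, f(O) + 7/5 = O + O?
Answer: 32844/5 ≈ 6568.8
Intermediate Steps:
f(O) = -7/5 + 2*O (f(O) = -7/5 + (O + O) = -7/5 + 2*O)
h = -1 (h = -¼*(-2)² = -¼*4 = -1)
P(q, X) = -1 + 23*q/5 (P(q, X) = (-7/5 + 2*3)*q - 1 = (-7/5 + 6)*q - 1 = 23*q/5 - 1 = -1 + 23*q/5)
k = 47 (k = -3 + (-5*(-8) + 10) = -3 + (40 + 10) = -3 + 50 = 47)
102*(k + P(4, 19)) = 102*(47 + (-1 + (23/5)*4)) = 102*(47 + (-1 + 92/5)) = 102*(47 + 87/5) = 102*(322/5) = 32844/5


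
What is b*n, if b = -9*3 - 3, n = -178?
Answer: 5340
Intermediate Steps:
b = -30 (b = -27 - 3 = -30)
b*n = -30*(-178) = 5340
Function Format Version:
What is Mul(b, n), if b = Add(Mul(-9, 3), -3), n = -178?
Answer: 5340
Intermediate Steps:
b = -30 (b = Add(-27, -3) = -30)
Mul(b, n) = Mul(-30, -178) = 5340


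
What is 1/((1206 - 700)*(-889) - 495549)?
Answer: -1/945383 ≈ -1.0578e-6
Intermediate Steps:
1/((1206 - 700)*(-889) - 495549) = 1/(506*(-889) - 495549) = 1/(-449834 - 495549) = 1/(-945383) = -1/945383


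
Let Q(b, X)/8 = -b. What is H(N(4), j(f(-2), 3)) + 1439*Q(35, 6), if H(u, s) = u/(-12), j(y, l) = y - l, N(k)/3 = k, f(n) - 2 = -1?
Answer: -402921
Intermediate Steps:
f(n) = 1 (f(n) = 2 - 1 = 1)
Q(b, X) = -8*b (Q(b, X) = 8*(-b) = -8*b)
N(k) = 3*k
H(u, s) = -u/12 (H(u, s) = u*(-1/12) = -u/12)
H(N(4), j(f(-2), 3)) + 1439*Q(35, 6) = -4/4 + 1439*(-8*35) = -1/12*12 + 1439*(-280) = -1 - 402920 = -402921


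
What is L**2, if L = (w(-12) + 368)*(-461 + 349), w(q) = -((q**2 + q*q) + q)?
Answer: 106172416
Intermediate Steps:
w(q) = -q - 2*q**2 (w(q) = -((q**2 + q**2) + q) = -(2*q**2 + q) = -(q + 2*q**2) = -q - 2*q**2)
L = -10304 (L = (-1*(-12)*(1 + 2*(-12)) + 368)*(-461 + 349) = (-1*(-12)*(1 - 24) + 368)*(-112) = (-1*(-12)*(-23) + 368)*(-112) = (-276 + 368)*(-112) = 92*(-112) = -10304)
L**2 = (-10304)**2 = 106172416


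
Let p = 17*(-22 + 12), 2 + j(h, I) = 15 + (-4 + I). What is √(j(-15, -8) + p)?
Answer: 13*I ≈ 13.0*I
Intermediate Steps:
j(h, I) = 9 + I (j(h, I) = -2 + (15 + (-4 + I)) = -2 + (11 + I) = 9 + I)
p = -170 (p = 17*(-10) = -170)
√(j(-15, -8) + p) = √((9 - 8) - 170) = √(1 - 170) = √(-169) = 13*I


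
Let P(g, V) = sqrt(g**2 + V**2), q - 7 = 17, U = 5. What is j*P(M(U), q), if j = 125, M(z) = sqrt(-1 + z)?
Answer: 250*sqrt(145) ≈ 3010.4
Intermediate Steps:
q = 24 (q = 7 + 17 = 24)
P(g, V) = sqrt(V**2 + g**2)
j*P(M(U), q) = 125*sqrt(24**2 + (sqrt(-1 + 5))**2) = 125*sqrt(576 + (sqrt(4))**2) = 125*sqrt(576 + 2**2) = 125*sqrt(576 + 4) = 125*sqrt(580) = 125*(2*sqrt(145)) = 250*sqrt(145)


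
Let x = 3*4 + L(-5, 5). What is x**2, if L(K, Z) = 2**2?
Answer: 256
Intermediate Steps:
L(K, Z) = 4
x = 16 (x = 3*4 + 4 = 12 + 4 = 16)
x**2 = 16**2 = 256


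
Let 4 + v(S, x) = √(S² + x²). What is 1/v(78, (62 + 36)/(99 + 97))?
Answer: 16/24273 + 2*√24337/24273 ≈ 0.013513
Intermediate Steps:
v(S, x) = -4 + √(S² + x²)
1/v(78, (62 + 36)/(99 + 97)) = 1/(-4 + √(78² + ((62 + 36)/(99 + 97))²)) = 1/(-4 + √(6084 + (98/196)²)) = 1/(-4 + √(6084 + (98*(1/196))²)) = 1/(-4 + √(6084 + (½)²)) = 1/(-4 + √(6084 + ¼)) = 1/(-4 + √(24337/4)) = 1/(-4 + √24337/2)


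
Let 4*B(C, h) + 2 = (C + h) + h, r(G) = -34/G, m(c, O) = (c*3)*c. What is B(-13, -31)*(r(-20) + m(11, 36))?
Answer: -280819/40 ≈ -7020.5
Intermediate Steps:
m(c, O) = 3*c² (m(c, O) = (3*c)*c = 3*c²)
B(C, h) = -½ + h/2 + C/4 (B(C, h) = -½ + ((C + h) + h)/4 = -½ + (C + 2*h)/4 = -½ + (h/2 + C/4) = -½ + h/2 + C/4)
B(-13, -31)*(r(-20) + m(11, 36)) = (-½ + (½)*(-31) + (¼)*(-13))*(-34/(-20) + 3*11²) = (-½ - 31/2 - 13/4)*(-34*(-1/20) + 3*121) = -77*(17/10 + 363)/4 = -77/4*3647/10 = -280819/40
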